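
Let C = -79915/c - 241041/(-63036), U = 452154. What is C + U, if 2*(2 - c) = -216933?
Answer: 121238748078515/268134132 ≈ 4.5216e+5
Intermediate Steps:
c = 216937/2 (c = 2 - ½*(-216933) = 2 + 216933/2 = 216937/2 ≈ 1.0847e+5)
C = 827758187/268134132 (C = -79915/216937/2 - 241041/(-63036) = -79915*2/216937 - 241041*(-1/63036) = -159830/216937 + 80347/21012 = 827758187/268134132 ≈ 3.0871)
C + U = 827758187/268134132 + 452154 = 121238748078515/268134132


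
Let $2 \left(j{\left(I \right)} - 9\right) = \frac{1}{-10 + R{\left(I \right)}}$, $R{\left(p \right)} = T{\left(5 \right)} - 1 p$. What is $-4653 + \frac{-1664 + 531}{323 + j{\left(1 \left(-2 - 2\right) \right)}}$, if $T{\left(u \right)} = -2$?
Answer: $- \frac{24730211}{5311} \approx -4656.4$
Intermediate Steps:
$R{\left(p \right)} = -2 - p$ ($R{\left(p \right)} = -2 - 1 p = -2 - p$)
$j{\left(I \right)} = 9 + \frac{1}{2 \left(-12 - I\right)}$ ($j{\left(I \right)} = 9 + \frac{1}{2 \left(-10 - \left(2 + I\right)\right)} = 9 + \frac{1}{2 \left(-12 - I\right)}$)
$-4653 + \frac{-1664 + 531}{323 + j{\left(1 \left(-2 - 2\right) \right)}} = -4653 + \frac{-1664 + 531}{323 + \frac{215 + 18 \cdot 1 \left(-2 - 2\right)}{2 \left(12 + 1 \left(-2 - 2\right)\right)}} = -4653 - \frac{1133}{323 + \frac{215 + 18 \cdot 1 \left(-4\right)}{2 \left(12 + 1 \left(-4\right)\right)}} = -4653 - \frac{1133}{323 + \frac{215 + 18 \left(-4\right)}{2 \left(12 - 4\right)}} = -4653 - \frac{1133}{323 + \frac{215 - 72}{2 \cdot 8}} = -4653 - \frac{1133}{323 + \frac{1}{2} \cdot \frac{1}{8} \cdot 143} = -4653 - \frac{1133}{323 + \frac{143}{16}} = -4653 - \frac{1133}{\frac{5311}{16}} = -4653 - \frac{18128}{5311} = - \frac{24730211}{5311}$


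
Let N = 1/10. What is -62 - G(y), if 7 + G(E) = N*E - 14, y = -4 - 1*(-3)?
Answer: -409/10 ≈ -40.900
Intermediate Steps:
y = -1 (y = -4 + 3 = -1)
N = 1/10 ≈ 0.10000
G(E) = -21 + E/10 (G(E) = -7 + (E/10 - 14) = -7 + (-14 + E/10) = -21 + E/10)
-62 - G(y) = -62 - (-21 + (1/10)*(-1)) = -62 - (-21 - 1/10) = -62 - 1*(-211/10) = -62 + 211/10 = -409/10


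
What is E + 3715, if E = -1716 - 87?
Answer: 1912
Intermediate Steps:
E = -1803
E + 3715 = -1803 + 3715 = 1912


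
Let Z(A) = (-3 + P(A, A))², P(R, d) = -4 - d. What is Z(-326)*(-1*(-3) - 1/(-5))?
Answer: 1628176/5 ≈ 3.2564e+5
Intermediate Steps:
Z(A) = (-7 - A)² (Z(A) = (-3 + (-4 - A))² = (-7 - A)²)
Z(-326)*(-1*(-3) - 1/(-5)) = (7 - 326)²*(-1*(-3) - 1/(-5)) = (-319)²*(3 - 1*(-⅕)) = 101761*(3 + ⅕) = 101761*(16/5) = 1628176/5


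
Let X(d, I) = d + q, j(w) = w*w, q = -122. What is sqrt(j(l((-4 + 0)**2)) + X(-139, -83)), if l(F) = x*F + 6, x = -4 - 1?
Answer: sqrt(5215) ≈ 72.215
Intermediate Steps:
x = -5
l(F) = 6 - 5*F (l(F) = -5*F + 6 = 6 - 5*F)
j(w) = w**2
X(d, I) = -122 + d (X(d, I) = d - 122 = -122 + d)
sqrt(j(l((-4 + 0)**2)) + X(-139, -83)) = sqrt((6 - 5*(-4 + 0)**2)**2 + (-122 - 139)) = sqrt((6 - 5*(-4)**2)**2 - 261) = sqrt((6 - 5*16)**2 - 261) = sqrt((6 - 80)**2 - 261) = sqrt((-74)**2 - 261) = sqrt(5476 - 261) = sqrt(5215)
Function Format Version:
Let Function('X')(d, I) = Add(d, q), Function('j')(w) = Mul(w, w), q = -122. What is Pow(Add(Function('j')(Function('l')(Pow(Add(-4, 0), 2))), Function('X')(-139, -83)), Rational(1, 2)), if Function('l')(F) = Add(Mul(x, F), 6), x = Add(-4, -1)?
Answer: Pow(5215, Rational(1, 2)) ≈ 72.215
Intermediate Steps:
x = -5
Function('l')(F) = Add(6, Mul(-5, F)) (Function('l')(F) = Add(Mul(-5, F), 6) = Add(6, Mul(-5, F)))
Function('j')(w) = Pow(w, 2)
Function('X')(d, I) = Add(-122, d) (Function('X')(d, I) = Add(d, -122) = Add(-122, d))
Pow(Add(Function('j')(Function('l')(Pow(Add(-4, 0), 2))), Function('X')(-139, -83)), Rational(1, 2)) = Pow(Add(Pow(Add(6, Mul(-5, Pow(Add(-4, 0), 2))), 2), Add(-122, -139)), Rational(1, 2)) = Pow(Add(Pow(Add(6, Mul(-5, Pow(-4, 2))), 2), -261), Rational(1, 2)) = Pow(Add(Pow(Add(6, Mul(-5, 16)), 2), -261), Rational(1, 2)) = Pow(Add(Pow(Add(6, -80), 2), -261), Rational(1, 2)) = Pow(Add(Pow(-74, 2), -261), Rational(1, 2)) = Pow(Add(5476, -261), Rational(1, 2)) = Pow(5215, Rational(1, 2))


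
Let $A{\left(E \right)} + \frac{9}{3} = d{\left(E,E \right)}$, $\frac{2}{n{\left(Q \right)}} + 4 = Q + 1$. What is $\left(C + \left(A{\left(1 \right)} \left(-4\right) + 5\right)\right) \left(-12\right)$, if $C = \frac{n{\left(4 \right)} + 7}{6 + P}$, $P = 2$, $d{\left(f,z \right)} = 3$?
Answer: $- \frac{147}{2} \approx -73.5$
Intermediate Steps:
$n{\left(Q \right)} = \frac{2}{-3 + Q}$ ($n{\left(Q \right)} = \frac{2}{-4 + \left(Q + 1\right)} = \frac{2}{-4 + \left(1 + Q\right)} = \frac{2}{-3 + Q}$)
$A{\left(E \right)} = 0$ ($A{\left(E \right)} = -3 + 3 = 0$)
$C = \frac{9}{8}$ ($C = \frac{\frac{2}{-3 + 4} + 7}{6 + 2} = \frac{\frac{2}{1} + 7}{8} = \left(2 \cdot 1 + 7\right) \frac{1}{8} = \left(2 + 7\right) \frac{1}{8} = 9 \cdot \frac{1}{8} = \frac{9}{8} \approx 1.125$)
$\left(C + \left(A{\left(1 \right)} \left(-4\right) + 5\right)\right) \left(-12\right) = \left(\frac{9}{8} + \left(0 \left(-4\right) + 5\right)\right) \left(-12\right) = \left(\frac{9}{8} + \left(0 + 5\right)\right) \left(-12\right) = \left(\frac{9}{8} + 5\right) \left(-12\right) = \frac{49}{8} \left(-12\right) = - \frac{147}{2}$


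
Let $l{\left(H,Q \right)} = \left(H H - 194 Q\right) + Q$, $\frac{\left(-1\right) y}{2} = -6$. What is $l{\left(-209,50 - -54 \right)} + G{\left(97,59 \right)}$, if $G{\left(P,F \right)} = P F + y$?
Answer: $29344$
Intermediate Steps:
$y = 12$ ($y = \left(-2\right) \left(-6\right) = 12$)
$l{\left(H,Q \right)} = H^{2} - 193 Q$ ($l{\left(H,Q \right)} = \left(H^{2} - 194 Q\right) + Q = H^{2} - 193 Q$)
$G{\left(P,F \right)} = 12 + F P$ ($G{\left(P,F \right)} = P F + 12 = F P + 12 = 12 + F P$)
$l{\left(-209,50 - -54 \right)} + G{\left(97,59 \right)} = \left(\left(-209\right)^{2} - 193 \left(50 - -54\right)\right) + \left(12 + 59 \cdot 97\right) = \left(43681 - 193 \left(50 + 54\right)\right) + \left(12 + 5723\right) = \left(43681 - 20072\right) + 5735 = 23609 + 5735 = 29344$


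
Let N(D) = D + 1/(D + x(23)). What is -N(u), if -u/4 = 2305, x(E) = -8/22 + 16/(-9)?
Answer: 8417786339/912992 ≈ 9220.0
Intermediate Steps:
x(E) = -212/99 (x(E) = -8*1/22 + 16*(-1/9) = -4/11 - 16/9 = -212/99)
u = -9220 (u = -4*2305 = -9220)
N(D) = D + 1/(-212/99 + D) (N(D) = D + 1/(D - 212/99) = D + 1/(-212/99 + D))
-N(u) = -(99 - 212*(-9220) + 99*(-9220)**2)/(-212 + 99*(-9220)) = -(99 + 1954640 + 99*85008400)/(-212 - 912780) = -(99 + 1954640 + 8415831600)/(-912992) = -(-1)*8417786339/912992 = -1*(-8417786339/912992) = 8417786339/912992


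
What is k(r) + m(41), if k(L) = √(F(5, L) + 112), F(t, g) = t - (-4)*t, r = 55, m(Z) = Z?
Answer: 41 + √137 ≈ 52.705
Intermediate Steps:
F(t, g) = 5*t (F(t, g) = t + 4*t = 5*t)
k(L) = √137 (k(L) = √(5*5 + 112) = √(25 + 112) = √137)
k(r) + m(41) = √137 + 41 = 41 + √137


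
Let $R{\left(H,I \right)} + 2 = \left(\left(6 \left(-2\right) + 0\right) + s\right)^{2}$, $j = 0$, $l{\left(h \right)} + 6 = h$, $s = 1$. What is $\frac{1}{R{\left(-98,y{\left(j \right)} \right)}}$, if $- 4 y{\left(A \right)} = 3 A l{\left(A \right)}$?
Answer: $\frac{1}{119} \approx 0.0084034$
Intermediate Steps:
$l{\left(h \right)} = -6 + h$
$y{\left(A \right)} = - \frac{3 A \left(-6 + A\right)}{4}$
$R{\left(H,I \right)} = 119$ ($R{\left(H,I \right)} = -2 + \left(\left(6 \left(-2\right) + 0\right) + 1\right)^{2} = -2 + \left(\left(-12 + 0\right) + 1\right)^{2} = -2 + \left(-12 + 1\right)^{2} = -2 + \left(-11\right)^{2} = -2 + 121 = 119$)
$\frac{1}{R{\left(-98,y{\left(j \right)} \right)}} = \frac{1}{119}$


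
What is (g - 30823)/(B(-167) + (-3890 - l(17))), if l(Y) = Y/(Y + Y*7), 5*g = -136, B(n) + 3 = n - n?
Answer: 1234008/155725 ≈ 7.9243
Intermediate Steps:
B(n) = -3 (B(n) = -3 + (n - n) = -3 + 0 = -3)
g = -136/5 (g = (1/5)*(-136) = -136/5 ≈ -27.200)
l(Y) = 1/8 (l(Y) = Y/(Y + 7*Y) = Y/((8*Y)) = Y*(1/(8*Y)) = 1/8)
(g - 30823)/(B(-167) + (-3890 - l(17))) = (-136/5 - 30823)/(-3 + (-3890 - 1*1/8)) = -154251/(5*(-3 + (-3890 - 1/8))) = -154251/(5*(-3 - 31121/8)) = -154251/(5*(-31145/8)) = -154251/5*(-8/31145) = 1234008/155725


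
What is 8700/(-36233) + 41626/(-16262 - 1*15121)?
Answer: -1781266958/1137100239 ≈ -1.5665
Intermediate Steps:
8700/(-36233) + 41626/(-16262 - 1*15121) = 8700*(-1/36233) + 41626/(-16262 - 15121) = -8700/36233 + 41626/(-31383) = -8700/36233 + 41626*(-1/31383) = -8700/36233 - 41626/31383 = -1781266958/1137100239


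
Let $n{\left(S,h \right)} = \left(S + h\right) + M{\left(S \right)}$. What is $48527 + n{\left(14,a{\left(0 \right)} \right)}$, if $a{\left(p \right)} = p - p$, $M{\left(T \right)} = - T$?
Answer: $48527$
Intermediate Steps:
$a{\left(p \right)} = 0$
$n{\left(S,h \right)} = h$ ($n{\left(S,h \right)} = \left(S + h\right) - S = h$)
$48527 + n{\left(14,a{\left(0 \right)} \right)} = 48527 + 0 = 48527$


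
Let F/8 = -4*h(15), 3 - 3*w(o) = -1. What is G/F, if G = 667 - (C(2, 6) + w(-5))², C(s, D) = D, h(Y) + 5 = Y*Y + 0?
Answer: -5519/63360 ≈ -0.087105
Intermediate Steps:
w(o) = 4/3 (w(o) = 1 - ⅓*(-1) = 1 + ⅓ = 4/3)
h(Y) = -5 + Y² (h(Y) = -5 + (Y*Y + 0) = -5 + (Y² + 0) = -5 + Y²)
F = -7040 (F = 8*(-4*(-5 + 15²)) = 8*(-4*(-5 + 225)) = 8*(-4*220) = 8*(-880) = -7040)
G = 5519/9 (G = 667 - (6 + 4/3)² = 667 - (22/3)² = 667 - 1*484/9 = 667 - 484/9 = 5519/9 ≈ 613.22)
G/F = (5519/9)/(-7040) = (5519/9)*(-1/7040) = -5519/63360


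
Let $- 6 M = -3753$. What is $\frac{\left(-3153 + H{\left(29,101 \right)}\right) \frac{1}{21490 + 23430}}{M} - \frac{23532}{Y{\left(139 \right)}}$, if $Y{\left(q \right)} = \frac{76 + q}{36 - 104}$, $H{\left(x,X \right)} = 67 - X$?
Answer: $\frac{8992176093551}{1208190780} \approx 7442.7$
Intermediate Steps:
$M = \frac{1251}{2}$ ($M = \left(- \frac{1}{6}\right) \left(-3753\right) = \frac{1251}{2} \approx 625.5$)
$Y{\left(q \right)} = - \frac{19}{17} - \frac{q}{68}$ ($Y{\left(q \right)} = \frac{76 + q}{-68} = \left(76 + q\right) \left(- \frac{1}{68}\right) = - \frac{19}{17} - \frac{q}{68}$)
$\frac{\left(-3153 + H{\left(29,101 \right)}\right) \frac{1}{21490 + 23430}}{M} - \frac{23532}{Y{\left(139 \right)}} = \frac{\left(-3153 + \left(67 - 101\right)\right) \frac{1}{21490 + 23430}}{\frac{1251}{2}} - \frac{23532}{- \frac{19}{17} - \frac{139}{68}} = \frac{-3153 + \left(67 - 101\right)}{44920} \cdot \frac{2}{1251} - \frac{23532}{- \frac{19}{17} - \frac{139}{68}} = \left(-3153 - 34\right) \frac{1}{44920} \cdot \frac{2}{1251} - \frac{23532}{- \frac{215}{68}} = \left(-3187\right) \frac{1}{44920} \cdot \frac{2}{1251} - - \frac{1600176}{215} = \left(- \frac{3187}{44920}\right) \frac{2}{1251} + \frac{1600176}{215} = - \frac{3187}{28097460} + \frac{1600176}{215} = \frac{8992176093551}{1208190780}$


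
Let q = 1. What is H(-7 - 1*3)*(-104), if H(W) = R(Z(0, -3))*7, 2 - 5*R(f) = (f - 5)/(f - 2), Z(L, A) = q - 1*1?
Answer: 364/5 ≈ 72.800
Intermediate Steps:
Z(L, A) = 0 (Z(L, A) = 1 - 1*1 = 1 - 1 = 0)
R(f) = 2/5 - (-5 + f)/(5*(-2 + f)) (R(f) = 2/5 - (f - 5)/(5*(f - 2)) = 2/5 - (-5 + f)/(5*(-2 + f)))
H(W) = -7/10 (H(W) = ((1 + 0)/(5*(-2 + 0)))*7 = ((1/5)*1/(-2))*7 = ((1/5)*(-1/2)*1)*7 = -1/10*7 = -7/10)
H(-7 - 1*3)*(-104) = -7/10*(-104) = 364/5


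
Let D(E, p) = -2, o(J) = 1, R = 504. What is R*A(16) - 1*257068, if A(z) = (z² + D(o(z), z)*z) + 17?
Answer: -135604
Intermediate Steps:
A(z) = 17 + z² - 2*z (A(z) = (z² - 2*z) + 17 = 17 + z² - 2*z)
R*A(16) - 1*257068 = 504*(17 + 16² - 2*16) - 1*257068 = 504*(17 + 256 - 32) - 257068 = 504*241 - 257068 = 121464 - 257068 = -135604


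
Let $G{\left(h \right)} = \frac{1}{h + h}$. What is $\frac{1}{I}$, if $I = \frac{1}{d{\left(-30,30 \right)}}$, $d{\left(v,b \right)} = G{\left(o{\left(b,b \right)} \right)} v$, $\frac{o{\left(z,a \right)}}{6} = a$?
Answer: $- \frac{1}{12} \approx -0.083333$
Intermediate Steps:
$o{\left(z,a \right)} = 6 a$
$G{\left(h \right)} = \frac{1}{2 h}$
$d{\left(v,b \right)} = \frac{v}{12 b}$ ($d{\left(v,b \right)} = \frac{1}{2 \cdot 6 b} v = \frac{\frac{1}{6} \frac{1}{b}}{2} v = \frac{1}{12 b} v = \frac{v}{12 b}$)
$I = -12$ ($I = \frac{1}{\frac{1}{12} \left(-30\right) \frac{1}{30}} = \frac{1}{- \frac{1}{12}} = -12$)
$\frac{1}{I} = \frac{1}{-12} = - \frac{1}{12}$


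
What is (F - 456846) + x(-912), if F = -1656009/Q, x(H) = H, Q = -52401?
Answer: -7995106983/17467 ≈ -4.5773e+5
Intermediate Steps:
F = 552003/17467 (F = -1656009/(-52401) = -1656009*(-1/52401) = 552003/17467 ≈ 31.603)
(F - 456846) + x(-912) = (552003/17467 - 456846) - 912 = -7979177079/17467 - 912 = -7995106983/17467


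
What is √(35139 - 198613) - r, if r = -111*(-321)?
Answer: -35631 + I*√163474 ≈ -35631.0 + 404.32*I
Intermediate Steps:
r = 35631 (r = -1*(-35631) = 35631)
√(35139 - 198613) - r = √(35139 - 198613) - 1*35631 = √(-163474) - 35631 = I*√163474 - 35631 = -35631 + I*√163474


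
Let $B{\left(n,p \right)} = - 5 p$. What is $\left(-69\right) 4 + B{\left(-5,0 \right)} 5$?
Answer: $-276$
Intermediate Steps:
$\left(-69\right) 4 + B{\left(-5,0 \right)} 5 = \left(-69\right) 4 + \left(-5\right) 0 \cdot 5 = -276 + 0 \cdot 5 = -276 + 0 = -276$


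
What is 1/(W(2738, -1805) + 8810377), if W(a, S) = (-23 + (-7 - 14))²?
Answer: 1/8812313 ≈ 1.1348e-7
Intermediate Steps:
W(a, S) = 1936 (W(a, S) = (-23 - 21)² = (-44)² = 1936)
1/(W(2738, -1805) + 8810377) = 1/(1936 + 8810377) = 1/8812313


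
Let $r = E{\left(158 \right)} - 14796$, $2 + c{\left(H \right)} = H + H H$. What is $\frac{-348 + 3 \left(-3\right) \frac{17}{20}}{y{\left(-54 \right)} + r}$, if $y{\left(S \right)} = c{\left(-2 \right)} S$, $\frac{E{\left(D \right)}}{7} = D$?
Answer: $\frac{7113}{273800} \approx 0.025979$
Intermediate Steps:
$E{\left(D \right)} = 7 D$
$c{\left(H \right)} = -2 + H + H^{2}$ ($c{\left(H \right)} = -2 + \left(H + H H\right) = -2 + \left(H + H^{2}\right) = -2 + H + H^{2}$)
$y{\left(S \right)} = 0$ ($y{\left(S \right)} = \left(-2 - 2 + \left(-2\right)^{2}\right) S = \left(-2 - 2 + 4\right) S = 0 S = 0$)
$r = -13690$ ($r = 7 \cdot 158 - 14796 = 1106 - 14796 = -13690$)
$\frac{-348 + 3 \left(-3\right) \frac{17}{20}}{y{\left(-54 \right)} + r} = \frac{-348 + 3 \left(-3\right) \frac{17}{20}}{0 - 13690} = \frac{-348 - 9 \cdot 17 \cdot \frac{1}{20}}{-13690} = \left(-348 - \frac{153}{20}\right) \left(- \frac{1}{13690}\right) = \left(- \frac{7113}{20}\right) \left(- \frac{1}{13690}\right) = \frac{7113}{273800}$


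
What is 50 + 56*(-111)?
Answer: -6166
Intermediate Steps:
50 + 56*(-111) = 50 - 6216 = -6166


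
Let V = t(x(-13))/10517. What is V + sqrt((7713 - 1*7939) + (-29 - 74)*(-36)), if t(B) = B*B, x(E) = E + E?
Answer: 52/809 + sqrt(3482) ≈ 59.073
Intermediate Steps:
x(E) = 2*E
t(B) = B**2
V = 52/809 (V = (2*(-13))**2/10517 = (-26)**2*(1/10517) = 676*(1/10517) = 52/809 ≈ 0.064277)
V + sqrt((7713 - 1*7939) + (-29 - 74)*(-36)) = 52/809 + sqrt((7713 - 1*7939) + (-29 - 74)*(-36)) = 52/809 + sqrt((7713 - 7939) - 103*(-36)) = 52/809 + sqrt(-226 + 3708) = 52/809 + sqrt(3482)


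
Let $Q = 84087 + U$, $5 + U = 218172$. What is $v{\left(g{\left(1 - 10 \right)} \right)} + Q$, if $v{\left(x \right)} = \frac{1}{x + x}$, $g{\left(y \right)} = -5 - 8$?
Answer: $\frac{7858603}{26} \approx 3.0225 \cdot 10^{5}$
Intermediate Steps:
$g{\left(y \right)} = -13$ ($g{\left(y \right)} = -5 - 8 = -13$)
$U = 218167$ ($U = -5 + 218172 = 218167$)
$v{\left(x \right)} = \frac{1}{2 x}$
$Q = 302254$ ($Q = 84087 + 218167 = 302254$)
$v{\left(g{\left(1 - 10 \right)} \right)} + Q = \frac{1}{2 \left(-13\right)} + 302254 = \frac{1}{2} \left(- \frac{1}{13}\right) + 302254 = - \frac{1}{26} + 302254 = \frac{7858603}{26}$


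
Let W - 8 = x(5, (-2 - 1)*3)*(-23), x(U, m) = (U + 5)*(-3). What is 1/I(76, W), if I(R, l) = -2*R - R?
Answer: -1/228 ≈ -0.0043860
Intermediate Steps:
x(U, m) = -15 - 3*U (x(U, m) = (5 + U)*(-3) = -15 - 3*U)
W = 698 (W = 8 + (-15 - 3*5)*(-23) = 8 + (-15 - 15)*(-23) = 8 - 30*(-23) = 8 + 690 = 698)
I(R, l) = -3*R
1/I(76, W) = 1/(-3*76) = 1/(-228) = -1/228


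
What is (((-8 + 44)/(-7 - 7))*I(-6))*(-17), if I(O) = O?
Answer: -1836/7 ≈ -262.29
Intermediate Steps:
(((-8 + 44)/(-7 - 7))*I(-6))*(-17) = (((-8 + 44)/(-7 - 7))*(-6))*(-17) = ((36/(-14))*(-6))*(-17) = ((36*(-1/14))*(-6))*(-17) = -18/7*(-6)*(-17) = (108/7)*(-17) = -1836/7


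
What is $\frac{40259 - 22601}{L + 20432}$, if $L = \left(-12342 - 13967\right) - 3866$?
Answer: $- \frac{17658}{9743} \approx -1.8124$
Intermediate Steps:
$L = -30175$ ($L = -26309 - 3866 = -30175$)
$\frac{40259 - 22601}{L + 20432} = \frac{40259 - 22601}{-30175 + 20432} = \frac{17658}{-9743} = 17658 \left(- \frac{1}{9743}\right) = - \frac{17658}{9743}$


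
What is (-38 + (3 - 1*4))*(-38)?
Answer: 1482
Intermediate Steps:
(-38 + (3 - 1*4))*(-38) = (-38 + (3 - 4))*(-38) = (-38 - 1)*(-38) = -39*(-38) = 1482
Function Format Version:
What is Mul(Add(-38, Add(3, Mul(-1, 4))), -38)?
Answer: 1482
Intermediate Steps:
Mul(Add(-38, Add(3, Mul(-1, 4))), -38) = Mul(Add(-38, Add(3, -4)), -38) = Mul(Add(-38, -1), -38) = Mul(-39, -38) = 1482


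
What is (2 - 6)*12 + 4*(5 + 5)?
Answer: -8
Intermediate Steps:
(2 - 6)*12 + 4*(5 + 5) = -4*12 + 4*10 = -48 + 40 = -8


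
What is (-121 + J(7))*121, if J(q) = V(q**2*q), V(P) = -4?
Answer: -15125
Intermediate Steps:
J(q) = -4
(-121 + J(7))*121 = (-121 - 4)*121 = -125*121 = -15125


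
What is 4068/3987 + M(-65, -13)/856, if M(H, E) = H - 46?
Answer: 337739/379208 ≈ 0.89064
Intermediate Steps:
M(H, E) = -46 + H
4068/3987 + M(-65, -13)/856 = 4068/3987 + (-46 - 65)/856 = 4068*(1/3987) - 111*1/856 = 452/443 - 111/856 = 337739/379208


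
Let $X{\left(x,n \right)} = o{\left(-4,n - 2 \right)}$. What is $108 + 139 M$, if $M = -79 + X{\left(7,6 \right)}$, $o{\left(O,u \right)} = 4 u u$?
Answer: $-1977$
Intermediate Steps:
$o{\left(O,u \right)} = 4 u^{2}$
$X{\left(x,n \right)} = 4 \left(-2 + n\right)^{2}$ ($X{\left(x,n \right)} = 4 \left(n - 2\right)^{2} = 4 \left(-2 + n\right)^{2}$)
$M = -15$ ($M = -79 + 4 \left(-2 + 6\right)^{2} = -79 + 4 \cdot 4^{2} = -79 + 4 \cdot 16 = -79 + 64 = -15$)
$108 + 139 M = 108 + 139 \left(-15\right) = 108 - 2085 = -1977$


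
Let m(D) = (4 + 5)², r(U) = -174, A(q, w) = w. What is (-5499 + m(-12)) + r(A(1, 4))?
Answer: -5592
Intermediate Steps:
m(D) = 81 (m(D) = 9² = 81)
(-5499 + m(-12)) + r(A(1, 4)) = (-5499 + 81) - 174 = -5418 - 174 = -5592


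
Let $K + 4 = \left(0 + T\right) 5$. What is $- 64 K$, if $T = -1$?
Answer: $576$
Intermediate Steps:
$K = -9$ ($K = -4 + \left(0 - 1\right) 5 = -4 - 5 = -9$)
$- 64 K = \left(-64\right) \left(-9\right) = 576$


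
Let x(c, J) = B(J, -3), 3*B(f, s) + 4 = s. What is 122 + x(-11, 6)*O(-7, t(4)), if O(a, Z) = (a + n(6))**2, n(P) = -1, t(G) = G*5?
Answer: -82/3 ≈ -27.333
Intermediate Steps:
t(G) = 5*G
B(f, s) = -4/3 + s/3
O(a, Z) = (-1 + a)**2 (O(a, Z) = (a - 1)**2 = (-1 + a)**2)
x(c, J) = -7/3 (x(c, J) = -4/3 + (1/3)*(-3) = -4/3 - 1 = -7/3)
122 + x(-11, 6)*O(-7, t(4)) = 122 - 7*(-1 - 7)**2/3 = 122 - 7/3*(-8)**2 = 122 - 7/3*64 = 122 - 448/3 = -82/3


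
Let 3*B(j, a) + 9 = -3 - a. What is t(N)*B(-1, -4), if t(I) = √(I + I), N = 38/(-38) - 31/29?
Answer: -16*I*√870/87 ≈ -5.4245*I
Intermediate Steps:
B(j, a) = -4 - a/3 (B(j, a) = -3 + (-3 - a)/3 = -3 + (-1 - a/3) = -4 - a/3)
N = -60/29 (N = 38*(-1/38) - 31*1/29 = -1 - 31/29 = -60/29 ≈ -2.0690)
t(I) = √2*√I (t(I) = √(2*I) = √2*√I)
t(N)*B(-1, -4) = (√2*√(-60/29))*(-4 - ⅓*(-4)) = (√2*(2*I*√435/29))*(-4 + 4/3) = (2*I*√870/29)*(-8/3) = -16*I*√870/87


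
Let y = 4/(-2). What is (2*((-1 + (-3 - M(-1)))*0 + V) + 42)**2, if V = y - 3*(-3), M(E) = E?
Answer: 3136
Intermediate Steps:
y = -2 (y = 4*(-1/2) = -2)
V = 7 (V = -2 - 3*(-3) = -2 - 1*(-9) = -2 + 9 = 7)
(2*((-1 + (-3 - M(-1)))*0 + V) + 42)**2 = (2*((-1 + (-3 - 1*(-1)))*0 + 7) + 42)**2 = (2*((-1 + (-3 + 1))*0 + 7) + 42)**2 = (2*((-1 - 2)*0 + 7) + 42)**2 = (2*(-3*0 + 7) + 42)**2 = (2*(0 + 7) + 42)**2 = (2*7 + 42)**2 = (14 + 42)**2 = 56**2 = 3136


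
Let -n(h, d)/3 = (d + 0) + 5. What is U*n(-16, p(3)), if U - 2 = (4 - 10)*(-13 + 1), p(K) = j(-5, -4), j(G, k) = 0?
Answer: -1110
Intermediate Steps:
p(K) = 0
U = 74 (U = 2 + (4 - 10)*(-13 + 1) = 2 - 6*(-12) = 2 + 72 = 74)
n(h, d) = -15 - 3*d (n(h, d) = -3*((d + 0) + 5) = -3*(d + 5) = -3*(5 + d) = -15 - 3*d)
U*n(-16, p(3)) = 74*(-15 - 3*0) = 74*(-15 + 0) = 74*(-15) = -1110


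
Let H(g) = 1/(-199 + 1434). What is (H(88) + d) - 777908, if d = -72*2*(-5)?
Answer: -959827179/1235 ≈ -7.7719e+5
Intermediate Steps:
H(g) = 1/1235
d = 720 (d = -144*(-5) = 720)
(H(88) + d) - 777908 = (1/1235 + 720) - 777908 = 889201/1235 - 777908 = -959827179/1235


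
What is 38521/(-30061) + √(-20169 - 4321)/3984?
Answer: -38521/30061 + I*√24490/3984 ≈ -1.2814 + 0.03928*I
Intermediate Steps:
38521/(-30061) + √(-20169 - 4321)/3984 = 38521*(-1/30061) + √(-24490)*(1/3984) = -38521/30061 + (I*√24490)*(1/3984) = -38521/30061 + I*√24490/3984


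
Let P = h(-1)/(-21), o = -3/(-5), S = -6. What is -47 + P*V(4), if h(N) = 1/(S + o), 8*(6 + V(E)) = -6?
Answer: -3953/84 ≈ -47.060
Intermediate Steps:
V(E) = -27/4 (V(E) = -6 + (1/8)*(-6) = -6 - 3/4 = -27/4)
o = 3/5 (o = -3*(-1/5) = 3/5 ≈ 0.60000)
h(N) = -5/27 (h(N) = 1/(-6 + 3/5) = 1/(-27/5) = -5/27)
P = 5/567 (P = -5/27/(-21) = -5/27*(-1/21) = 5/567 ≈ 0.0088183)
-47 + P*V(4) = -47 + (5/567)*(-27/4) = -47 - 5/84 = -3953/84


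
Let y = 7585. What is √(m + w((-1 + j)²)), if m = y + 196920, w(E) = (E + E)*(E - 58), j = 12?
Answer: √219751 ≈ 468.78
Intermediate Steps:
w(E) = 2*E*(-58 + E) (w(E) = (2*E)*(-58 + E) = 2*E*(-58 + E))
m = 204505 (m = 7585 + 196920 = 204505)
√(m + w((-1 + j)²)) = √(204505 + 2*(-1 + 12)²*(-58 + (-1 + 12)²)) = √(204505 + 2*11²*(-58 + 11²)) = √(204505 + 2*121*(-58 + 121)) = √(204505 + 2*121*63) = √(204505 + 15246) = √219751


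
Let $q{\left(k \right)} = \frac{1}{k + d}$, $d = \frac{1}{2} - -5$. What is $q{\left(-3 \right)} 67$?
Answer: $\frac{134}{5} \approx 26.8$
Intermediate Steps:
$d = \frac{11}{2}$ ($d = \frac{1}{2} + 5 = \frac{11}{2} \approx 5.5$)
$q{\left(k \right)} = \frac{1}{\frac{11}{2} + k}$ ($q{\left(k \right)} = \frac{1}{k + \frac{11}{2}} = \frac{1}{\frac{11}{2} + k}$)
$q{\left(-3 \right)} 67 = \frac{2}{11 + 2 \left(-3\right)} 67 = \frac{2}{11 - 6} \cdot 67 = \frac{2}{5} \cdot 67 = \frac{134}{5}$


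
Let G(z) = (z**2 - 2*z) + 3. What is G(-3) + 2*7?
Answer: 32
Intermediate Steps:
G(z) = 3 + z**2 - 2*z
G(-3) + 2*7 = (3 + (-3)**2 - 2*(-3)) + 2*7 = (3 + 9 + 6) + 14 = 18 + 14 = 32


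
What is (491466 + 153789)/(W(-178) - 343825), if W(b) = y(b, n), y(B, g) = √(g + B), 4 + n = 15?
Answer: -24650533375/13135070088 - 71695*I*√167/13135070088 ≈ -1.8767 - 7.0537e-5*I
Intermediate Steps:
n = 11 (n = -4 + 15 = 11)
y(B, g) = √(B + g)
W(b) = √(11 + b) (W(b) = √(b + 11) = √(11 + b))
(491466 + 153789)/(W(-178) - 343825) = (491466 + 153789)/(√(11 - 178) - 343825) = 645255/(√(-167) - 343825) = 645255/(I*√167 - 343825) = 645255/(-343825 + I*√167)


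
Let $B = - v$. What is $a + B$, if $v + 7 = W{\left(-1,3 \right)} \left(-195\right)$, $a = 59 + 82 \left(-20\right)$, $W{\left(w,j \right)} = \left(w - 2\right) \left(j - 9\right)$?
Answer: $1936$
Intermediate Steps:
$W{\left(w,j \right)} = \left(-9 + j\right) \left(-2 + w\right)$ ($W{\left(w,j \right)} = \left(-2 + w\right) \left(-9 + j\right) = \left(-9 + j\right) \left(-2 + w\right)$)
$a = -1581$ ($a = 59 - 1640 = -1581$)
$v = -3517$ ($v = -7 + \left(18 - -9 - 6 + 3 \left(-1\right)\right) \left(-195\right) = -7 + \left(18 + 9 - 6 - 3\right) \left(-195\right) = -7 + 18 \left(-195\right) = -7 - 3510 = -3517$)
$B = 3517$ ($B = \left(-1\right) \left(-3517\right) = 3517$)
$a + B = -1581 + 3517 = 1936$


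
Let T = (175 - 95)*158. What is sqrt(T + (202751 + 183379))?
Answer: sqrt(398770) ≈ 631.48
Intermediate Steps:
T = 12640 (T = 80*158 = 12640)
sqrt(T + (202751 + 183379)) = sqrt(12640 + (202751 + 183379)) = sqrt(12640 + 386130) = sqrt(398770)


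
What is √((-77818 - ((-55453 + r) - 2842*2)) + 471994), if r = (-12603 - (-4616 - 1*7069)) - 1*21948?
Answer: 3*√53131 ≈ 691.50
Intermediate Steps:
r = -22866 (r = (-12603 - (-4616 - 7069)) - 21948 = (-12603 - 1*(-11685)) - 21948 = (-12603 + 11685) - 21948 = -918 - 21948 = -22866)
√((-77818 - ((-55453 + r) - 2842*2)) + 471994) = √((-77818 - ((-55453 - 22866) - 2842*2)) + 471994) = √((-77818 - (-78319 - 5684)) + 471994) = √((-77818 - 1*(-84003)) + 471994) = √((-77818 + 84003) + 471994) = √(6185 + 471994) = √478179 = 3*√53131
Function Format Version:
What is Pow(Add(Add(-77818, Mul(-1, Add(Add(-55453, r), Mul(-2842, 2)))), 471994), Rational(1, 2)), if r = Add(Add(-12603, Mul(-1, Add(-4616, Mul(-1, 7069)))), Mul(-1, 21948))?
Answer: Mul(3, Pow(53131, Rational(1, 2))) ≈ 691.50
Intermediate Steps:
r = -22866 (r = Add(Add(-12603, Mul(-1, Add(-4616, -7069))), -21948) = Add(Add(-12603, Mul(-1, -11685)), -21948) = Add(Add(-12603, 11685), -21948) = Add(-918, -21948) = -22866)
Pow(Add(Add(-77818, Mul(-1, Add(Add(-55453, r), Mul(-2842, 2)))), 471994), Rational(1, 2)) = Pow(Add(Add(-77818, Mul(-1, Add(Add(-55453, -22866), Mul(-2842, 2)))), 471994), Rational(1, 2)) = Pow(Add(Add(-77818, Mul(-1, Add(-78319, -5684))), 471994), Rational(1, 2)) = Pow(Add(Add(-77818, Mul(-1, -84003)), 471994), Rational(1, 2)) = Pow(Add(Add(-77818, 84003), 471994), Rational(1, 2)) = Pow(Add(6185, 471994), Rational(1, 2)) = Pow(478179, Rational(1, 2)) = Mul(3, Pow(53131, Rational(1, 2)))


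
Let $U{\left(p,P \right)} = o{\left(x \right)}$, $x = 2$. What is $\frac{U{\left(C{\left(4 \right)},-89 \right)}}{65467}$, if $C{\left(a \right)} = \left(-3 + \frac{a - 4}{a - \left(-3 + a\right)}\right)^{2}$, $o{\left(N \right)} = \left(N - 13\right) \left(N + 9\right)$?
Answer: $- \frac{121}{65467} \approx -0.0018483$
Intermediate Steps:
$o{\left(N \right)} = \left(-13 + N\right) \left(9 + N\right)$
$C{\left(a \right)} = \left(- \frac{13}{3} + \frac{a}{3}\right)^{2}$ ($C{\left(a \right)} = \left(-3 + \frac{-4 + a}{3}\right)^{2} = \left(-3 + \left(-4 + a\right) \frac{1}{3}\right)^{2} = \left(-3 + \left(- \frac{4}{3} + \frac{a}{3}\right)\right)^{2} = \left(- \frac{13}{3} + \frac{a}{3}\right)^{2}$)
$U{\left(p,P \right)} = -121$ ($U{\left(p,P \right)} = -117 + 2^{2} - 8 = -117 + 4 - 8 = -121$)
$\frac{U{\left(C{\left(4 \right)},-89 \right)}}{65467} = - \frac{121}{65467}$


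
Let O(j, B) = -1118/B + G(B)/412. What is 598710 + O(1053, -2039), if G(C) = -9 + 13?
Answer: 125739395263/210017 ≈ 5.9871e+5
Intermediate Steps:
G(C) = 4
O(j, B) = 1/103 - 1118/B (O(j, B) = -1118/B + 4/412 = -1118/B + 4*(1/412) = -1118/B + 1/103 = 1/103 - 1118/B)
598710 + O(1053, -2039) = 598710 + (1/103)*(-115154 - 2039)/(-2039) = 598710 + (1/103)*(-1/2039)*(-117193) = 598710 + 117193/210017 = 125739395263/210017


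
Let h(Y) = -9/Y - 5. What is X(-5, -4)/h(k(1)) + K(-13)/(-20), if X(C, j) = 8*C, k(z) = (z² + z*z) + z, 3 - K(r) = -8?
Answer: 89/20 ≈ 4.4500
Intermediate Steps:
K(r) = 11 (K(r) = 3 - 1*(-8) = 3 + 8 = 11)
k(z) = z + 2*z² (k(z) = (z² + z²) + z = 2*z² + z = z + 2*z²)
h(Y) = -5 - 9/Y
X(-5, -4)/h(k(1)) + K(-13)/(-20) = (8*(-5))/(-5 - 9/(1 + 2*1)) + 11/(-20) = -40/(-5 - 9/(1 + 2)) + 11*(-1/20) = -40/(-5 - 9/(1*3)) - 11/20 = -40/(-5 - 9/3) - 11/20 = -40/(-5 - 9*⅓) - 11/20 = -40/(-5 - 3) - 11/20 = -40/(-8) - 11/20 = -40*(-⅛) - 11/20 = 5 - 11/20 = 89/20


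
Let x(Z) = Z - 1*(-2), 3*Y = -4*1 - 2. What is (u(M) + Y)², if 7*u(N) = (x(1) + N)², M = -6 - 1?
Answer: 4/49 ≈ 0.081633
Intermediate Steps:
M = -7
Y = -2 (Y = (-4*1 - 2)/3 = (-4 - 2)/3 = (⅓)*(-6) = -2)
x(Z) = 2 + Z (x(Z) = Z + 2 = 2 + Z)
u(N) = (3 + N)²/7 (u(N) = ((2 + 1) + N)²/7 = (3 + N)²/7)
(u(M) + Y)² = ((3 - 7)²/7 - 2)² = ((⅐)*(-4)² - 2)² = ((⅐)*16 - 2)² = (16/7 - 2)² = (2/7)² = 4/49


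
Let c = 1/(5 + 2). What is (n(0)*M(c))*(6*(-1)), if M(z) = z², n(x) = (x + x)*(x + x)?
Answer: 0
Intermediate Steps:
n(x) = 4*x² (n(x) = (2*x)*(2*x) = 4*x²)
c = ⅐ (c = 1/7 = ⅐ ≈ 0.14286)
(n(0)*M(c))*(6*(-1)) = ((4*0²)*(⅐)²)*(6*(-1)) = ((4*0)*(1/49))*(-6) = (0*(1/49))*(-6) = 0*(-6) = 0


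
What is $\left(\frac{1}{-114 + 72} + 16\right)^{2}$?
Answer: $\frac{450241}{1764} \approx 255.24$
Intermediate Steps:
$\left(\frac{1}{-114 + 72} + 16\right)^{2} = \left(\frac{1}{-42} + 16\right)^{2} = \left(- \frac{1}{42} + 16\right)^{2} = \left(\frac{671}{42}\right)^{2} = \frac{450241}{1764}$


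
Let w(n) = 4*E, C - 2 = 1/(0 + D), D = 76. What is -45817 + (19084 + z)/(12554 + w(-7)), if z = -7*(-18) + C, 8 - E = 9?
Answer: -43698794487/953800 ≈ -45816.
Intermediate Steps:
E = -1 (E = 8 - 1*9 = 8 - 9 = -1)
C = 153/76 (C = 2 + 1/(0 + 76) = 2 + 1/76 = 153/76 ≈ 2.0132)
w(n) = -4 (w(n) = 4*(-1) = -4)
z = 9729/76 (z = -7*(-18) + 153/76 = 126 + 153/76 = 9729/76 ≈ 128.01)
-45817 + (19084 + z)/(12554 + w(-7)) = -45817 + (19084 + 9729/76)/(12554 - 4) = -45817 + (1460113/76)/12550 = -45817 + (1460113/76)*(1/12550) = -45817 + 1460113/953800 = -43698794487/953800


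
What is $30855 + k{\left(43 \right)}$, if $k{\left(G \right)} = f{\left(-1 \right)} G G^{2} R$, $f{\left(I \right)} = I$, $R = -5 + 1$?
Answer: $348883$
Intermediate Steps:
$R = -4$
$k{\left(G \right)} = 4 G^{3}$ ($k{\left(G \right)} = - G G^{2} \left(-4\right) = - G^{3} \left(-4\right) = 4 G^{3}$)
$30855 + k{\left(43 \right)} = 30855 + 4 \cdot 43^{3} = 30855 + 4 \cdot 79507 = 30855 + 318028 = 348883$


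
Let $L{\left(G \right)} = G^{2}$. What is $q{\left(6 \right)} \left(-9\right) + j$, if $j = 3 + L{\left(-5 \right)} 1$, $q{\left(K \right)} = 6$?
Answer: $-26$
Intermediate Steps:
$j = 28$ ($j = 3 + \left(-5\right)^{2} \cdot 1 = 3 + 25 \cdot 1 = 3 + 25 = 28$)
$q{\left(6 \right)} \left(-9\right) + j = 6 \left(-9\right) + 28 = -54 + 28 = -26$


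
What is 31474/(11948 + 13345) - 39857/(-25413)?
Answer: 602650621/214257003 ≈ 2.8127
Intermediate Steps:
31474/(11948 + 13345) - 39857/(-25413) = 31474/25293 - 39857*(-1/25413) = 31474*(1/25293) + 39857/25413 = 31474/25293 + 39857/25413 = 602650621/214257003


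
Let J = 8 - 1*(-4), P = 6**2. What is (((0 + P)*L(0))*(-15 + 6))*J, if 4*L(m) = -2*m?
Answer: 0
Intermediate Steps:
L(m) = -m/2 (L(m) = (-2*m)/4 = -m/2)
P = 36
J = 12 (J = 8 + 4 = 12)
(((0 + P)*L(0))*(-15 + 6))*J = (((0 + 36)*(-1/2*0))*(-15 + 6))*12 = ((36*0)*(-9))*12 = (0*(-9))*12 = 0*12 = 0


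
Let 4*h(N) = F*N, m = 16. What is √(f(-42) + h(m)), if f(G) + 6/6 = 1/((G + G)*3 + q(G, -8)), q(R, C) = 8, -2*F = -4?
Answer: √104127/122 ≈ 2.6450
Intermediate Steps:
F = 2 (F = -½*(-4) = 2)
h(N) = N/2 (h(N) = (2*N)/4 = N/2)
f(G) = -1 + 1/(8 + 6*G) (f(G) = -1 + 1/((G + G)*3 + 8) = -1 + 1/((2*G)*3 + 8) = -1 + 1/(6*G + 8) = -1 + 1/(8 + 6*G))
√(f(-42) + h(m)) = √((-7 - 6*(-42))/(2*(4 + 3*(-42))) + (½)*16) = √((-7 + 252)/(2*(4 - 126)) + 8) = √((½)*245/(-122) + 8) = √((½)*(-1/122)*245 + 8) = √(-245/244 + 8) = √(1707/244) = √104127/122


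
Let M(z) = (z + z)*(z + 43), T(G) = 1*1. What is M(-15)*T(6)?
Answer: -840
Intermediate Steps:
T(G) = 1
M(z) = 2*z*(43 + z) (M(z) = (2*z)*(43 + z) = 2*z*(43 + z))
M(-15)*T(6) = (2*(-15)*(43 - 15))*1 = (2*(-15)*28)*1 = -840*1 = -840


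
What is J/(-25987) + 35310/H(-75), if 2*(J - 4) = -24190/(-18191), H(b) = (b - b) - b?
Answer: 1112804858723/2363647585 ≈ 470.80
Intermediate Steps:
H(b) = -b (H(b) = 0 - b = -b)
J = 84859/18191 (J = 4 + (-24190/(-18191))/2 = 4 + (-24190*(-1/18191))/2 = 4 + (½)*(24190/18191) = 4 + 12095/18191 = 84859/18191 ≈ 4.6649)
J/(-25987) + 35310/H(-75) = (84859/18191)/(-25987) + 35310/((-1*(-75))) = (84859/18191)*(-1/25987) + 35310/75 = -84859/472729517 + 35310*(1/75) = -84859/472729517 + 2354/5 = 1112804858723/2363647585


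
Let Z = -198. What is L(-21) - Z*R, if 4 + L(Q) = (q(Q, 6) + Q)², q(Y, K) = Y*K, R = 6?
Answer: 22793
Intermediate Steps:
q(Y, K) = K*Y
L(Q) = -4 + 49*Q² (L(Q) = -4 + (6*Q + Q)² = -4 + (7*Q)² = -4 + 49*Q²)
L(-21) - Z*R = (-4 + 49*(-21)²) - (-198)*6 = (-4 + 49*441) - 1*(-1188) = (-4 + 21609) + 1188 = 21605 + 1188 = 22793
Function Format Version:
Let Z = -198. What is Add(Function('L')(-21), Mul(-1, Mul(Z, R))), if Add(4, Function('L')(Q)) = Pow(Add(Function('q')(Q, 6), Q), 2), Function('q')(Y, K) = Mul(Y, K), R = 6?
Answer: 22793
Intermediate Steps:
Function('q')(Y, K) = Mul(K, Y)
Function('L')(Q) = Add(-4, Mul(49, Pow(Q, 2))) (Function('L')(Q) = Add(-4, Pow(Add(Mul(6, Q), Q), 2)) = Add(-4, Pow(Mul(7, Q), 2)) = Add(-4, Mul(49, Pow(Q, 2))))
Add(Function('L')(-21), Mul(-1, Mul(Z, R))) = Add(Add(-4, Mul(49, Pow(-21, 2))), Mul(-1, Mul(-198, 6))) = Add(Add(-4, Mul(49, 441)), Mul(-1, -1188)) = Add(Add(-4, 21609), 1188) = Add(21605, 1188) = 22793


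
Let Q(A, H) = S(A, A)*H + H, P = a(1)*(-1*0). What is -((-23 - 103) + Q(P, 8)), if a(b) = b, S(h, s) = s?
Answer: 118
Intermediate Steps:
P = 0 (P = 1*(-1*0) = 1*0 = 0)
Q(A, H) = H + A*H (Q(A, H) = A*H + H = H + A*H)
-((-23 - 103) + Q(P, 8)) = -((-23 - 103) + 8*(1 + 0)) = -(-126 + 8*1) = -(-126 + 8) = -1*(-118) = 118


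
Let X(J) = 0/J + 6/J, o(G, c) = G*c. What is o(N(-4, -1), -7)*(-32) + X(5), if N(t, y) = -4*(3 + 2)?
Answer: -22394/5 ≈ -4478.8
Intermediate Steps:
N(t, y) = -20 (N(t, y) = -4*5 = -20)
X(J) = 6/J (X(J) = 0 + 6/J = 6/J)
o(N(-4, -1), -7)*(-32) + X(5) = -20*(-7)*(-32) + 6/5 = 140*(-32) + 6*(⅕) = -4480 + 6/5 = -22394/5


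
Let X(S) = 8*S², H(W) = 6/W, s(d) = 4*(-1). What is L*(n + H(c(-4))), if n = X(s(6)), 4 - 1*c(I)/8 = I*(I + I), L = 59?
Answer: 845647/112 ≈ 7550.4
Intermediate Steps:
c(I) = 32 - 16*I² (c(I) = 32 - 8*I*(I + I) = 32 - 8*I*2*I = 32 - 16*I²)
s(d) = -4
n = 128 (n = 8*(-4)² = 8*16 = 128)
L*(n + H(c(-4))) = 59*(128 + 6/(32 - 16*(-4)²)) = 59*(128 + 6/(32 - 16*16)) = 59*(128 + 6/(32 - 256)) = 59*(128 + 6/(-224)) = 59*(128 + 6*(-1/224)) = 59*(128 - 3/112) = 59*(14333/112) = 845647/112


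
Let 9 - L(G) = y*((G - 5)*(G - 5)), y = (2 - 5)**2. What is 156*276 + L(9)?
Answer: 42921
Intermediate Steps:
y = 9 (y = (-3)**2 = 9)
L(G) = 9 - 9*(-5 + G)**2 (L(G) = 9 - 9*(G - 5)*(G - 5) = 9 - 9*(-5 + G)*(-5 + G) = 9 - 9*(-5 + G)**2)
156*276 + L(9) = 156*276 + (9 - 9*(-5 + 9)**2) = 43056 + (9 - 9*4**2) = 43056 + (9 - 9*16) = 43056 + (9 - 144) = 43056 - 135 = 42921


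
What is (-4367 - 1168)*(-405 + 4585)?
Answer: -23136300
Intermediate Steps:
(-4367 - 1168)*(-405 + 4585) = -5535*4180 = -23136300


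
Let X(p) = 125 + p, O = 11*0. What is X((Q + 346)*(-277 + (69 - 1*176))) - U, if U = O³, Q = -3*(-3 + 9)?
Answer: -125827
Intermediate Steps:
O = 0
Q = -18 (Q = -3*6 = -18)
U = 0 (U = 0³ = 0)
X((Q + 346)*(-277 + (69 - 1*176))) - U = (125 + (-18 + 346)*(-277 + (69 - 1*176))) - 1*0 = (125 + 328*(-277 + (69 - 176))) + 0 = (125 + 328*(-277 - 107)) + 0 = (125 + 328*(-384)) + 0 = (125 - 125952) + 0 = -125827 + 0 = -125827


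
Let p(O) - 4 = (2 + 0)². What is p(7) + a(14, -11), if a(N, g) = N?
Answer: 22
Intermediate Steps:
p(O) = 8 (p(O) = 4 + (2 + 0)² = 4 + 2² = 4 + 4 = 8)
p(7) + a(14, -11) = 8 + 14 = 22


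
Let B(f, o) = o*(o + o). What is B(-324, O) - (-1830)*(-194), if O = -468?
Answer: 83028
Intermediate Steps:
B(f, o) = 2*o² (B(f, o) = o*(2*o) = 2*o²)
B(-324, O) - (-1830)*(-194) = 2*(-468)² - (-1830)*(-194) = 2*219024 - 1*355020 = 438048 - 355020 = 83028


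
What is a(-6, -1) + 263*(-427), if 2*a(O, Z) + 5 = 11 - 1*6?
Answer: -112301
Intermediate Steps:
a(O, Z) = 0 (a(O, Z) = -5/2 + (11 - 1*6)/2 = -5/2 + (11 - 6)/2 = -5/2 + (½)*5 = -5/2 + 5/2 = 0)
a(-6, -1) + 263*(-427) = 0 + 263*(-427) = 0 - 112301 = -112301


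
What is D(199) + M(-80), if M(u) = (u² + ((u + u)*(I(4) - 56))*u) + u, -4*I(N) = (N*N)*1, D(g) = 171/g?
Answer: -151574149/199 ≈ -7.6168e+5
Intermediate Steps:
I(N) = -N²/4 (I(N) = -N*N/4 = -N²/4)
M(u) = u - 119*u² (M(u) = (u² + ((u + u)*(-¼*4² - 56))*u) + u = (u² + ((2*u)*(-¼*16 - 56))*u) + u = (u² + ((2*u)*(-4 - 56))*u) + u = (u² + ((2*u)*(-60))*u) + u = (u² + (-120*u)*u) + u = (u² - 120*u²) + u = -119*u² + u = u - 119*u²)
D(199) + M(-80) = 171/199 - 80*(1 - 119*(-80)) = 171*(1/199) - 80*(1 + 9520) = 171/199 - 80*9521 = 171/199 - 761680 = -151574149/199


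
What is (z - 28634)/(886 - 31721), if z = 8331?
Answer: 20303/30835 ≈ 0.65844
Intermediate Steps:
(z - 28634)/(886 - 31721) = (8331 - 28634)/(886 - 31721) = -20303/(-30835) = -20303*(-1/30835) = 20303/30835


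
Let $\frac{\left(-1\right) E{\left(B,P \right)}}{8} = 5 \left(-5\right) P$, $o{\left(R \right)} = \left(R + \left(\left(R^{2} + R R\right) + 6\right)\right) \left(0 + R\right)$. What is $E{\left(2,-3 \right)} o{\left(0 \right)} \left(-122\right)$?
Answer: $0$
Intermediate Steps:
$o{\left(R \right)} = R \left(6 + R + 2 R^{2}\right)$ ($o{\left(R \right)} = \left(R + \left(\left(R^{2} + R^{2}\right) + 6\right)\right) R = \left(R + \left(2 R^{2} + 6\right)\right) R = \left(R + \left(6 + 2 R^{2}\right)\right) R = \left(6 + R + 2 R^{2}\right) R = R \left(6 + R + 2 R^{2}\right)$)
$E{\left(B,P \right)} = 200 P$ ($E{\left(B,P \right)} = - 8 \cdot 5 \left(-5\right) P = - 8 \left(- 25 P\right) = 200 P$)
$E{\left(2,-3 \right)} o{\left(0 \right)} \left(-122\right) = 200 \left(-3\right) 0 \left(6 + 0 + 2 \cdot 0^{2}\right) \left(-122\right) = - 600 \cdot 0 \left(6 + 0 + 2 \cdot 0\right) \left(-122\right) = - 600 \cdot 0 \left(6 + 0 + 0\right) \left(-122\right) = - 600 \cdot 0 \cdot 6 \left(-122\right) = \left(-600\right) 0 \left(-122\right) = 0 \left(-122\right) = 0$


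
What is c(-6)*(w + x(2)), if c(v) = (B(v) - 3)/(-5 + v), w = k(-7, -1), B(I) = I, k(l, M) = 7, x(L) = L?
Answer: 81/11 ≈ 7.3636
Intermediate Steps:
w = 7
c(v) = (-3 + v)/(-5 + v) (c(v) = (v - 3)/(-5 + v) = (-3 + v)/(-5 + v))
c(-6)*(w + x(2)) = ((-3 - 6)/(-5 - 6))*(7 + 2) = (-9/(-11))*9 = -1/11*(-9)*9 = (9/11)*9 = 81/11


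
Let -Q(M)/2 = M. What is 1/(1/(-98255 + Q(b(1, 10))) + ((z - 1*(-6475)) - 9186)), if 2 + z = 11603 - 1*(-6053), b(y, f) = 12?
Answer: 98279/1468583096 ≈ 6.6921e-5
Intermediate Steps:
Q(M) = -2*M
z = 17654 (z = -2 + (11603 - 1*(-6053)) = -2 + (11603 + 6053) = -2 + 17656 = 17654)
1/(1/(-98255 + Q(b(1, 10))) + ((z - 1*(-6475)) - 9186)) = 1/(1/(-98255 - 2*12) + ((17654 - 1*(-6475)) - 9186)) = 1/(1/(-98255 - 24) + ((17654 + 6475) - 9186)) = 1/(1/(-98279) + (24129 - 9186)) = 1/(-1/98279 + 14943) = 1/(1468583096/98279) = 98279/1468583096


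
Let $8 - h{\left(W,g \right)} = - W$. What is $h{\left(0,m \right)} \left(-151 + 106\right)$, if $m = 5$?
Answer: $-360$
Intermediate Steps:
$h{\left(W,g \right)} = 8 + W$ ($h{\left(W,g \right)} = 8 - - W = 8 + W$)
$h{\left(0,m \right)} \left(-151 + 106\right) = \left(8 + 0\right) \left(-151 + 106\right) = 8 \left(-45\right) = -360$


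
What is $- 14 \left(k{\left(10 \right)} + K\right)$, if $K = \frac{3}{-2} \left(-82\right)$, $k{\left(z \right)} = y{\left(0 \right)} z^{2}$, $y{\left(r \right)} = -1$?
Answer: $-322$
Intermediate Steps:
$k{\left(z \right)} = - z^{2}$
$K = 123$ ($K = 3 \left(- \frac{1}{2}\right) \left(-82\right) = \left(- \frac{3}{2}\right) \left(-82\right) = 123$)
$- 14 \left(k{\left(10 \right)} + K\right) = - 14 \left(- 10^{2} + 123\right) = - 14 \left(\left(-1\right) 100 + 123\right) = - 14 \left(-100 + 123\right) = \left(-14\right) 23 = -322$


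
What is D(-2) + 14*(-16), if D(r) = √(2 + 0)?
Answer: -224 + √2 ≈ -222.59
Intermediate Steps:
D(r) = √2
D(-2) + 14*(-16) = √2 + 14*(-16) = √2 - 224 = -224 + √2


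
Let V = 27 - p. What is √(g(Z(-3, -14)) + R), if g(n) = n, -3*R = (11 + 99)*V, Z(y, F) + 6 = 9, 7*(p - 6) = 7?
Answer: I*√6573/3 ≈ 27.025*I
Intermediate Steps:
p = 7 (p = 6 + (⅐)*7 = 6 + 1 = 7)
Z(y, F) = 3 (Z(y, F) = -6 + 9 = 3)
V = 20 (V = 27 - 1*7 = 27 - 7 = 20)
R = -2200/3 (R = -(11 + 99)*20/3 = -110*20/3 = -⅓*2200 = -2200/3 ≈ -733.33)
√(g(Z(-3, -14)) + R) = √(3 - 2200/3) = √(-2191/3) = I*√6573/3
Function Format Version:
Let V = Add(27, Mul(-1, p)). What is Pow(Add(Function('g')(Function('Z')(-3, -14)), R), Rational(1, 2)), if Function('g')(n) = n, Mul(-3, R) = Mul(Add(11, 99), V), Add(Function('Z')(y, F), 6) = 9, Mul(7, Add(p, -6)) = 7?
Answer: Mul(Rational(1, 3), I, Pow(6573, Rational(1, 2))) ≈ Mul(27.025, I)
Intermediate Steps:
p = 7 (p = Add(6, Mul(Rational(1, 7), 7)) = Add(6, 1) = 7)
Function('Z')(y, F) = 3 (Function('Z')(y, F) = Add(-6, 9) = 3)
V = 20 (V = Add(27, Mul(-1, 7)) = Add(27, -7) = 20)
R = Rational(-2200, 3) (R = Mul(Rational(-1, 3), Mul(Add(11, 99), 20)) = Mul(Rational(-1, 3), Mul(110, 20)) = Mul(Rational(-1, 3), 2200) = Rational(-2200, 3) ≈ -733.33)
Pow(Add(Function('g')(Function('Z')(-3, -14)), R), Rational(1, 2)) = Pow(Add(3, Rational(-2200, 3)), Rational(1, 2)) = Pow(Rational(-2191, 3), Rational(1, 2)) = Mul(Rational(1, 3), I, Pow(6573, Rational(1, 2)))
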